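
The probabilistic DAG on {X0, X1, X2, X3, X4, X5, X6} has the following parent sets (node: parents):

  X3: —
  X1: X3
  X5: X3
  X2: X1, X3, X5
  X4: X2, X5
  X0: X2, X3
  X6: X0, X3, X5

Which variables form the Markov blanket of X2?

Ch(X2) = {X0, X4}.
X2's parents: X1, X3, X5.
Other parents of X2's children:
  X4 also has parent X5.
  X0's other parent is X3.
Taking the union gives {X0, X1, X3, X4, X5}.

{X0, X1, X3, X4, X5}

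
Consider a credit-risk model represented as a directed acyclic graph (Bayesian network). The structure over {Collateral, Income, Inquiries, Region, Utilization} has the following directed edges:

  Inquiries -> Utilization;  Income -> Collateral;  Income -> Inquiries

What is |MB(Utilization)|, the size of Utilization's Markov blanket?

1

By definition, MB(Utilization) is built from Utilization's parents, Utilization's children, and the co-parents of Utilization.
Utilization has parent Inquiries.
Utilization's children: none.
Utilization has no children, so there are no co-parents.
MB(Utilization) = {Inquiries}, which has 1 node.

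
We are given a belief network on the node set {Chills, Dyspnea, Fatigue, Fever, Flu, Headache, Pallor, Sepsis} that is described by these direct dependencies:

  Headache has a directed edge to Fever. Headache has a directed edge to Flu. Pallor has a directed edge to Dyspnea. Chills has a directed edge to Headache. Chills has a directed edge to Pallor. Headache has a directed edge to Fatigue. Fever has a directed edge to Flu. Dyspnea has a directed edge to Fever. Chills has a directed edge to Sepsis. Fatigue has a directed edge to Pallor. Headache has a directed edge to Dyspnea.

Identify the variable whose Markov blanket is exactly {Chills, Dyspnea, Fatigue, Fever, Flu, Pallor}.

The target node must have every member of {Chills, Dyspnea, Fatigue, Fever, Flu, Pallor} as a parent, child, or co-parent, and no others.
Parents of Headache: Chills; children: Dyspnea, Fatigue, Fever, Flu; co-parents: Dyspnea, Fever, Pallor.
These exactly cover the given set, so the node is Headache.

Headache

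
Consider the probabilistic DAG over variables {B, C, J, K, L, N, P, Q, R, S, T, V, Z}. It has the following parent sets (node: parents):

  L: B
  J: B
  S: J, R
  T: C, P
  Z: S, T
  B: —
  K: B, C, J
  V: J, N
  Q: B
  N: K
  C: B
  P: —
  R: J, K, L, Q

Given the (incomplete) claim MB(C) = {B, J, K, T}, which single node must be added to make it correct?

P

Ch(C) = {K, T}.
C's parents: B.
Co-parents of C (other parents of its children):
  K: B, J
  T: P
MB(C) = {B, J, K, P, T}.
Comparing with the claimed set, P is missing.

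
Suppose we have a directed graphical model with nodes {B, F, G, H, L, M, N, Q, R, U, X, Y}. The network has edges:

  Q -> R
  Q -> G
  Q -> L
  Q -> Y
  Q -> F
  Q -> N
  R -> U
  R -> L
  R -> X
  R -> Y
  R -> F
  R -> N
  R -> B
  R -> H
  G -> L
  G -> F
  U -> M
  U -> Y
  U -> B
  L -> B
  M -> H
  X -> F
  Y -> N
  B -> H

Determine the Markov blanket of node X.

{F, G, Q, R}

X has parent R.
X has child F.
For each child, the remaining parents (spouses of X):
  F's other parents are G, Q, R.
Taking the union gives {F, G, Q, R}.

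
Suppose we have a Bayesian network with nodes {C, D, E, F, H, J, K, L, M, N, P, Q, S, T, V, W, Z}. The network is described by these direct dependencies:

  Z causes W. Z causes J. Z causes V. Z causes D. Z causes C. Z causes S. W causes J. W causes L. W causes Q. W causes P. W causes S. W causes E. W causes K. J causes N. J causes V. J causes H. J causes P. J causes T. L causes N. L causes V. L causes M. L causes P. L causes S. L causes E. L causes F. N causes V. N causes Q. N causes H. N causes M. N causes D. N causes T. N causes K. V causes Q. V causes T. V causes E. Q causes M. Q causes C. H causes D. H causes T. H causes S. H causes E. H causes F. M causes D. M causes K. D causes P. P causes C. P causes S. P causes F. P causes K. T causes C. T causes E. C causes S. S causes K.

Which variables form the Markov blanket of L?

{C, D, E, F, H, J, M, N, P, Q, S, T, V, W, Z}

By definition, MB(L) is built from L's parents, L's children, and the co-parents of L.
Parents of L: W.
L's children: E, F, M, N, P, S, V.
Parents of each child, excluding L:
  N's other parent is J.
  V also has parents J, N, Z.
  M's other parents are N, Q.
  P also has parents D, J, W.
  S's other parents are C, H, P, W, Z.
  E also has parents H, T, V, W.
  F also has parents H, P.
Taking the union gives {C, D, E, F, H, J, M, N, P, Q, S, T, V, W, Z}.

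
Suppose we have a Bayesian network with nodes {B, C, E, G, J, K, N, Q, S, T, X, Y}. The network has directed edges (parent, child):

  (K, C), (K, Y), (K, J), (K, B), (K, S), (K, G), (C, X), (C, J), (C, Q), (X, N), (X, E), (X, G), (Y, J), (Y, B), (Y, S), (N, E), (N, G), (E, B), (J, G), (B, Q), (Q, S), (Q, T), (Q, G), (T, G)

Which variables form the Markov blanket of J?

The Markov blanket of a node is its parents, its children, and the other parents of its children.
J's parents: C, K, Y.
J has child G.
Parents of each child, excluding J:
  G: K, N, Q, T, X
Union: {C, K, Y} ∪ {G} ∪ {K, N, Q, T, X} = {C, G, K, N, Q, T, X, Y}.

{C, G, K, N, Q, T, X, Y}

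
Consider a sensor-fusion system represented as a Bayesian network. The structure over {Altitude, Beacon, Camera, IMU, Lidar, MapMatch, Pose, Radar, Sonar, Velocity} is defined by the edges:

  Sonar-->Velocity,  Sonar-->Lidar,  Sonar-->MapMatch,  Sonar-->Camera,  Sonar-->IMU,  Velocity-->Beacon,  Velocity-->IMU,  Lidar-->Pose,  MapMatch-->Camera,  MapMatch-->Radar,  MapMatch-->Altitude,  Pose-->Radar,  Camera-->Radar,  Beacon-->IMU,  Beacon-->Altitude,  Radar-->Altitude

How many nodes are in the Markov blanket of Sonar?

By definition, MB(Sonar) is built from Sonar's parents, Sonar's children, and the co-parents of Sonar.
Sonar has no parents.
Children of Sonar: Camera, IMU, Lidar, MapMatch, Velocity.
Other parents of Sonar's children:
  Velocity: no additional parents.
  Lidar: no additional parents.
  MapMatch: no additional parents.
  Camera's other parent is MapMatch.
  IMU also has parents Beacon, Velocity.
MB(Sonar) = {Beacon, Camera, IMU, Lidar, MapMatch, Velocity}, which has 6 nodes.

6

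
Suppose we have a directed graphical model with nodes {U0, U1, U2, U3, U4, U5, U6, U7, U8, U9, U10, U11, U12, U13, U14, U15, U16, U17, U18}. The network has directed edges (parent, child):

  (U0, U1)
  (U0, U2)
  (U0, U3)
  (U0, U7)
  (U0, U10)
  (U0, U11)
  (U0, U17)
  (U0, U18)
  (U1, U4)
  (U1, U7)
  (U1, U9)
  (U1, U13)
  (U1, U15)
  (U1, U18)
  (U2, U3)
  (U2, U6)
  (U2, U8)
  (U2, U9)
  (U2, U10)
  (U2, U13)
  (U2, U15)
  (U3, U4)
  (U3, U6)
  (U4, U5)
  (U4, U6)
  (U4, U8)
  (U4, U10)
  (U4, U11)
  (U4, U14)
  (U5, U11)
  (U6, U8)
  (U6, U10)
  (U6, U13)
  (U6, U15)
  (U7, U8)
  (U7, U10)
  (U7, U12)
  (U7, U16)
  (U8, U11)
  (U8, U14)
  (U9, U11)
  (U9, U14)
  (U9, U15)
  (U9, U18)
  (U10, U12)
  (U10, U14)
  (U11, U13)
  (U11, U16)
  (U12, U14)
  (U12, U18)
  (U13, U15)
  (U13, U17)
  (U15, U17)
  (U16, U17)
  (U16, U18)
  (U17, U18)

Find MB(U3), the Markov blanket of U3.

{U0, U1, U2, U4, U6}

Pa(U3) = {U0, U2}.
Children of U3: U4, U6.
Parents of each child, excluding U3:
  U4: U1
  U6: U2, U4
Taking the union gives {U0, U1, U2, U4, U6}.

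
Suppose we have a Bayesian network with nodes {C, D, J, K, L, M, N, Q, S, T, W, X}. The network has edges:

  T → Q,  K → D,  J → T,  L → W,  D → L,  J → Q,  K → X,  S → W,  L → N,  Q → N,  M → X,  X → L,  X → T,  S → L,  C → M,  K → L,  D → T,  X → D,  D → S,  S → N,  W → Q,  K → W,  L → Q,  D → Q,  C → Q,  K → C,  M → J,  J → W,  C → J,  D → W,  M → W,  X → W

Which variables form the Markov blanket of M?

{C, D, J, K, L, S, W, X}

M's parents: C.
Children of M: J, W, X.
Co-parents of M (other parents of its children):
  parents(X) \ {M} = {K}.
  parents(J) \ {M} = {C}.
  W's other parents are D, J, K, L, S, X.
Union: {C} ∪ {J, W, X} ∪ {C, D, J, K, L, S, X} = {C, D, J, K, L, S, W, X}.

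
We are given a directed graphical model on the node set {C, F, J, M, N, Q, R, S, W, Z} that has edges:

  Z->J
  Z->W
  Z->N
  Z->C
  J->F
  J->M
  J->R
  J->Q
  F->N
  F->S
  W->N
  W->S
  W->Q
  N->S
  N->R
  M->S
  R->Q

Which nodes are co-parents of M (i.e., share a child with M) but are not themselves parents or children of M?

Children of M: S.
  S also has parents F, N, W.
Excluding nodes already adjacent to M (J, S), the co-parent-only contribution is {F, N, W}.

{F, N, W}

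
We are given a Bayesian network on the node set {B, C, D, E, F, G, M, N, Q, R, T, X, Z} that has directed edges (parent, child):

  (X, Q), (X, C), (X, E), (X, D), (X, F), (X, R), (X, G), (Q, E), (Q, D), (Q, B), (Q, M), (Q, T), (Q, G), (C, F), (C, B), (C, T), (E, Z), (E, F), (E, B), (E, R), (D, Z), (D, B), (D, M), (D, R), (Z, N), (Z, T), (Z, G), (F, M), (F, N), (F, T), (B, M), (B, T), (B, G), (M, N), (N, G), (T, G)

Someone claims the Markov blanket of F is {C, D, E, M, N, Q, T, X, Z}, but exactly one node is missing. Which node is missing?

B

The Markov blanket of a node is its parents, its children, and the other parents of its children.
Parents of F: C, E, X.
Ch(F) = {M, N, T}.
Co-parents of F (other parents of its children):
  M's other parents are B, D, Q.
  N also has parents M, Z.
  parents(T) \ {F} = {B, C, Q, Z}.
MB(F) = {B, C, D, E, M, N, Q, T, X, Z}.
Comparing with the claimed set, B is missing.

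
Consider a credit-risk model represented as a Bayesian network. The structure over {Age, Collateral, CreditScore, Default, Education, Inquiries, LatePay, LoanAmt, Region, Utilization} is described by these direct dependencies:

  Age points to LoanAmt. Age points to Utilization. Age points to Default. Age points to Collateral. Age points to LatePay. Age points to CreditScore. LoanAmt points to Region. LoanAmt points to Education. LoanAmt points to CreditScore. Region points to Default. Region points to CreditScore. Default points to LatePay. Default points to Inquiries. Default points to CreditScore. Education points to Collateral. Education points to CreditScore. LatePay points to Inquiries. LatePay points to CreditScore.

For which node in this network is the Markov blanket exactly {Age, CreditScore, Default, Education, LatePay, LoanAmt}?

Region

The target node must have every member of {Age, CreditScore, Default, Education, LatePay, LoanAmt} as a parent, child, or co-parent, and no others.
Parents of Region: LoanAmt; children: CreditScore, Default; co-parents: Age, Default, Education, LatePay, LoanAmt.
These exactly cover the given set, so the node is Region.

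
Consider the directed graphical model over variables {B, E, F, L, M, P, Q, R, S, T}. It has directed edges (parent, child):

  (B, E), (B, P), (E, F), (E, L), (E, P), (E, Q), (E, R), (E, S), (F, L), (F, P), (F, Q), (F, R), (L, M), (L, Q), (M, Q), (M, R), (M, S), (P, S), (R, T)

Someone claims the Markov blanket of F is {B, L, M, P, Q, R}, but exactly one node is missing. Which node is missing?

E

F's parents: E.
F has children L, P, Q, R.
Other parents of F's children:
  L: E
  P: B, E
  Q: E, L, M
  R: E, M
MB(F) = {B, E, L, M, P, Q, R}.
Comparing with the claimed set, E is missing.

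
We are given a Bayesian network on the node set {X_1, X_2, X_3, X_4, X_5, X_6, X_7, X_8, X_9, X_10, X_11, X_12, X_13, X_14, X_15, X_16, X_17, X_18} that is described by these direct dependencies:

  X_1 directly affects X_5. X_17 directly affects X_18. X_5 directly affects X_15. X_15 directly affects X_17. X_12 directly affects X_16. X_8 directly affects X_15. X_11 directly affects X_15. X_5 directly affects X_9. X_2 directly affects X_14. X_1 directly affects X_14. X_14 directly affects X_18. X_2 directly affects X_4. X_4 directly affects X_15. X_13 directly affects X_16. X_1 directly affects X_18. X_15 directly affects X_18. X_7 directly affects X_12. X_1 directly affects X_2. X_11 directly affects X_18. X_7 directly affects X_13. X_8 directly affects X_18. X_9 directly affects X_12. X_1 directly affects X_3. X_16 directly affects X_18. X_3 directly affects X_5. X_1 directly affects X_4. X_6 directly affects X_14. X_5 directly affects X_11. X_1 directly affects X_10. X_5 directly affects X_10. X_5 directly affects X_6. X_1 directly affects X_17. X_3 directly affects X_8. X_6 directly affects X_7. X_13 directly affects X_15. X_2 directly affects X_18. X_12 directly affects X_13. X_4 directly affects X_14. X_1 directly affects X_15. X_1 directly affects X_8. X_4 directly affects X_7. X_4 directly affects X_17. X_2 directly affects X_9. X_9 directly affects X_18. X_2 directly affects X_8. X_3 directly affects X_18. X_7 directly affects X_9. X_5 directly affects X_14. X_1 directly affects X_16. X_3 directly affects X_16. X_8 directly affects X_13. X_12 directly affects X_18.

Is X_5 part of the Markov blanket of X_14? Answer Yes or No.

Yes

X_5 is a parent of X_14.
So X_5 ∈ MB(X_14).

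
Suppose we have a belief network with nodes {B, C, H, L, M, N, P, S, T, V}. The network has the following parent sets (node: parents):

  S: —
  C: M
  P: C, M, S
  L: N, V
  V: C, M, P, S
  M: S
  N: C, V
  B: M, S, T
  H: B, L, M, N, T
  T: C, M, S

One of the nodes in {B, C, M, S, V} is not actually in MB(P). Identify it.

The Markov blanket of a node is its parents, its children, and the other parents of its children.
P has parents C, M, S.
Children of P: V.
Parents of each child, excluding P:
  parents(V) \ {P} = {C, M, S}.
MB(P) = {C, M, S, V}.
B is neither a parent, child, nor co-parent of P, so it does not belong.

B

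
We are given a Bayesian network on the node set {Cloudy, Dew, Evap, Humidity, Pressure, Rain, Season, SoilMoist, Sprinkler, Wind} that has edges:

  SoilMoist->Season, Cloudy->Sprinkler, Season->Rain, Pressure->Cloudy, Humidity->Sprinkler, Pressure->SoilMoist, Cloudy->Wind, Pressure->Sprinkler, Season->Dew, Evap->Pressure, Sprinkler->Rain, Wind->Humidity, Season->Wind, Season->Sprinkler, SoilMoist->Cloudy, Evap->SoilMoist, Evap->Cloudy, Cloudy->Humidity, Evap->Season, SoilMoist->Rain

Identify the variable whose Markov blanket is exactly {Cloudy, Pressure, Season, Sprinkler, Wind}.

The target node must have every member of {Cloudy, Pressure, Season, Sprinkler, Wind} as a parent, child, or co-parent, and no others.
Parents of Humidity: Cloudy, Wind; children: Sprinkler; co-parents: Cloudy, Pressure, Season.
These exactly cover the given set, so the node is Humidity.

Humidity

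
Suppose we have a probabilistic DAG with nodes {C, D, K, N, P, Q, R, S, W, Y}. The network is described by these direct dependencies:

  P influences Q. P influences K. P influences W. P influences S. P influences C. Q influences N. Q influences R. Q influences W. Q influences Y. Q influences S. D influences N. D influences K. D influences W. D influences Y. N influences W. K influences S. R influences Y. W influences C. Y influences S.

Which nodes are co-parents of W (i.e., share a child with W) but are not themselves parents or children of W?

Children of W: C.
  parents(C) \ {W} = {P}.
Excluding nodes already adjacent to W (C, D, N, P, Q), the co-parent-only contribution is {}.

{}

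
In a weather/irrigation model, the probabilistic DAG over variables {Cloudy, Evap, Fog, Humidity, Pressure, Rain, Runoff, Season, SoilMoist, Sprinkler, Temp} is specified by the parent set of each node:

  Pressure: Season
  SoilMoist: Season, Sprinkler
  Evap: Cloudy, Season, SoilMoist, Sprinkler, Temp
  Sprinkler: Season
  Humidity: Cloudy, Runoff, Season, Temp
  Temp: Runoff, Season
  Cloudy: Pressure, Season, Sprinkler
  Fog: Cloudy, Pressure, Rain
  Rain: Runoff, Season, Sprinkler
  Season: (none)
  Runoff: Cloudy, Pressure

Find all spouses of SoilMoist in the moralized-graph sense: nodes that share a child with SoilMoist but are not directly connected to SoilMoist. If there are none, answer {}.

Children of SoilMoist: Evap.
  Evap: Cloudy, Season, Sprinkler, Temp
Excluding nodes already adjacent to SoilMoist (Evap, Season, Sprinkler), the co-parent-only contribution is {Cloudy, Temp}.

{Cloudy, Temp}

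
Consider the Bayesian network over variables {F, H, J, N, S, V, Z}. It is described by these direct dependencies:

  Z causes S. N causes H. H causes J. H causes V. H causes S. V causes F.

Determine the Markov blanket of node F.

{V}

F's children: none.
F's parents: V.
With no children, F has no spouses; the co-parent set is empty.
MB(F) = {V}.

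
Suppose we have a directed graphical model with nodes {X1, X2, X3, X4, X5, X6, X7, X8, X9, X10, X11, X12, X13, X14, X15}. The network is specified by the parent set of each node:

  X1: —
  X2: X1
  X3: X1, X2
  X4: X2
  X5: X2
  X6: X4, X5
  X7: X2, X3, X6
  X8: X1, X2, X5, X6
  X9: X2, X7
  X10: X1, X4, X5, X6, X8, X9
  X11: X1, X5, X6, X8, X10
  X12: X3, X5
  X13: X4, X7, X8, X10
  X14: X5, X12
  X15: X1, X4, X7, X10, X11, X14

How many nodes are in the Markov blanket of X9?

8

Recall MB(v) = parents ∪ children ∪ spouses, where spouses are the other parents of v's children.
Parents of X9: X2, X7.
Ch(X9) = {X10}.
For each child, the remaining parents (spouses of X9):
  X10's other parents are X1, X4, X5, X6, X8.
MB(X9) = {X1, X2, X4, X5, X6, X7, X8, X10}, which has 8 nodes.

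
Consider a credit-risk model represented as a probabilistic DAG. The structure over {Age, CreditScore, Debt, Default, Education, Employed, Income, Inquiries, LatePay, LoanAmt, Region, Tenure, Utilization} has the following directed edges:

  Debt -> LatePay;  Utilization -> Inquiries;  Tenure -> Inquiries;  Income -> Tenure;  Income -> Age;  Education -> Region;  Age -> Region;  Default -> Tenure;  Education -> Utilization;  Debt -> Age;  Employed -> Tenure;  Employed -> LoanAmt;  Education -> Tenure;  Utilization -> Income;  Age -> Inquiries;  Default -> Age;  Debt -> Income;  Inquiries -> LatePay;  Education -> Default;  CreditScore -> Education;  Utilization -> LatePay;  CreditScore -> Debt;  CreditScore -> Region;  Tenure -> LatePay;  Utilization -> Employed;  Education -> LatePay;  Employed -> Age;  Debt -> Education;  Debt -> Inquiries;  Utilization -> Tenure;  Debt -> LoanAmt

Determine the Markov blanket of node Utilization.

{Age, Debt, Default, Education, Employed, Income, Inquiries, LatePay, Tenure}

Ch(Utilization) = {Employed, Income, Inquiries, LatePay, Tenure}.
Parents of Utilization: Education.
For each child, the remaining parents (spouses of Utilization):
  Employed: no additional parents.
  parents(Income) \ {Utilization} = {Debt}.
  parents(Tenure) \ {Utilization} = {Default, Education, Employed, Income}.
  Inquiries's other parents are Age, Debt, Tenure.
  parents(LatePay) \ {Utilization} = {Debt, Education, Inquiries, Tenure}.
Union: {Education} ∪ {Employed, Income, Inquiries, LatePay, Tenure} ∪ {Age, Debt, Default, Education, Employed, Income, Inquiries, Tenure} = {Age, Debt, Default, Education, Employed, Income, Inquiries, LatePay, Tenure}.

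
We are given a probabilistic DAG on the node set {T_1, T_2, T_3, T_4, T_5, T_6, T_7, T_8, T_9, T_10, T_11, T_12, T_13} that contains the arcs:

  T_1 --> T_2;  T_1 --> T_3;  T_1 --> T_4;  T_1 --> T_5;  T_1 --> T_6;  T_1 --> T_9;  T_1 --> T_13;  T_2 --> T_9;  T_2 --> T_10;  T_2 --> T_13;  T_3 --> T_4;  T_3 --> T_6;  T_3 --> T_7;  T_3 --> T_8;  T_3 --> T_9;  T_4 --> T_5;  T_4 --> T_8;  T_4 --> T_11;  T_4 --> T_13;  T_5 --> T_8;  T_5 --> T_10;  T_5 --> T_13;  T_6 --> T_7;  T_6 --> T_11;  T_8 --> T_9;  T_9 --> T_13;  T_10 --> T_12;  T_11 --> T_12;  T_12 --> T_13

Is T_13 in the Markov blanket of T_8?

No

By definition, MB(T_8) is built from T_8's parents, T_8's children, and the co-parents of T_8.
T_8 has parents T_3, T_4, T_5.
Ch(T_8) = {T_9}.
Other parents of T_8's children:
  T_9: T_1, T_2, T_3
MB(T_8) = {T_1, T_2, T_3, T_4, T_5, T_9}; T_13 is not in this set.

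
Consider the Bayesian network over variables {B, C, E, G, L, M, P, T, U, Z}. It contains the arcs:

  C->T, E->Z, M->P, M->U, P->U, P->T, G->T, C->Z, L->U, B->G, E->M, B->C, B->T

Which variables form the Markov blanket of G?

Ch(G) = {T}.
G's parents: B.
Other parents of G's children:
  T: B, C, P
Taking the union gives {B, C, P, T}.

{B, C, P, T}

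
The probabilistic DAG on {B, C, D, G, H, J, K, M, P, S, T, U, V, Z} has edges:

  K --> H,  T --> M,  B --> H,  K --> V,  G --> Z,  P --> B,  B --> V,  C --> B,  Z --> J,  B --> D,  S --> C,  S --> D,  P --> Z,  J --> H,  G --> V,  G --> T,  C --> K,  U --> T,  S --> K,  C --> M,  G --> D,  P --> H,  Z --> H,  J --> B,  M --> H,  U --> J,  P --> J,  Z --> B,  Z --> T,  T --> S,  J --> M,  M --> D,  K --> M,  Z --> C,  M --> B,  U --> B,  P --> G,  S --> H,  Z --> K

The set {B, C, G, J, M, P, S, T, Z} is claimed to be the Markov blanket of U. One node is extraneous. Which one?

U's children: B, J, T.
Pa(U) = {}.
Co-parents of U (other parents of its children):
  T: G, Z
  J: P, Z
  B: C, J, M, P, Z
MB(U) = {B, C, G, J, M, P, T, Z}.
S is neither a parent, child, nor co-parent of U, so it does not belong.

S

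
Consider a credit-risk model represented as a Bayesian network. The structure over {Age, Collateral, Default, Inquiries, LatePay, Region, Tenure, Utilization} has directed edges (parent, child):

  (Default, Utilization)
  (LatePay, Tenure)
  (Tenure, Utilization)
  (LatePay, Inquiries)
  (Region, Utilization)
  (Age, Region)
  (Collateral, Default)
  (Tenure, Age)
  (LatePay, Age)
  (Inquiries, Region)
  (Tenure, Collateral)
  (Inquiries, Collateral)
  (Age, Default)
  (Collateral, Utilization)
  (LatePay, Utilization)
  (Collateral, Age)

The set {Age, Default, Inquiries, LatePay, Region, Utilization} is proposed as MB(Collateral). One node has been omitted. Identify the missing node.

Tenure

Pa(Collateral) = {Inquiries, Tenure}.
Ch(Collateral) = {Age, Default, Utilization}.
Other parents of Collateral's children:
  Age also has parents LatePay, Tenure.
  Default also has parent Age.
  Utilization's other parents are Default, LatePay, Region, Tenure.
MB(Collateral) = {Age, Default, Inquiries, LatePay, Region, Tenure, Utilization}.
Comparing with the claimed set, Tenure is missing.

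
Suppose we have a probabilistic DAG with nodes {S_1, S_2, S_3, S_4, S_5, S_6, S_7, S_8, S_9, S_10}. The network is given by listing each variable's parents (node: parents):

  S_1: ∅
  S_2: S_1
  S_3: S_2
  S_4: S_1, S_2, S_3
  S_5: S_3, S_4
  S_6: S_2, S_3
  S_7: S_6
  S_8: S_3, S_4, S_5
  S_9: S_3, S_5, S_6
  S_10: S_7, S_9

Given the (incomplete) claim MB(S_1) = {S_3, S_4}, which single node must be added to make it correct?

S_2

Parents of S_1: none.
Ch(S_1) = {S_2, S_4}.
Co-parents of S_1 (other parents of its children):
  S_2 has no other parent.
  parents(S_4) \ {S_1} = {S_2, S_3}.
MB(S_1) = {S_2, S_3, S_4}.
Comparing with the claimed set, S_2 is missing.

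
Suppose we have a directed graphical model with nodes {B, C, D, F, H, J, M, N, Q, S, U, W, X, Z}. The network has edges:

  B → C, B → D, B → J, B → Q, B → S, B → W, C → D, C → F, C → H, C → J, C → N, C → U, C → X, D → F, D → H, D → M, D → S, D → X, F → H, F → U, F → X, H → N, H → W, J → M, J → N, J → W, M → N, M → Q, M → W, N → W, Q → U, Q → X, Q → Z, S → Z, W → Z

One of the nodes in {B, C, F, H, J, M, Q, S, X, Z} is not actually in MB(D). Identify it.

Z

Pa(D) = {B, C}.
D's children: F, H, M, S, X.
For each child, the remaining parents (spouses of D):
  F's other parent is C.
  parents(H) \ {D} = {C, F}.
  M also has parent J.
  parents(S) \ {D} = {B}.
  X also has parents C, F, Q.
MB(D) = {B, C, F, H, J, M, Q, S, X}.
Z is neither a parent, child, nor co-parent of D, so it does not belong.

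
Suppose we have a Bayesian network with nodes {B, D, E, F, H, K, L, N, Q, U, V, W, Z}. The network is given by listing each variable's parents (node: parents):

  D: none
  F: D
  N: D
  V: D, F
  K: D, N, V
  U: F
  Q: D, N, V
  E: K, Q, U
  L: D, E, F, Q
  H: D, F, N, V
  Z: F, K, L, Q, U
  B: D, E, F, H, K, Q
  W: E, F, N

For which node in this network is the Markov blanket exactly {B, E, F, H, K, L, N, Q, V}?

The target node must have every member of {B, E, F, H, K, L, N, Q, V} as a parent, child, or co-parent, and no others.
Parents of D: none; children: B, F, H, K, L, N, Q, V; co-parents: E, F, H, K, N, Q, V.
These exactly cover the given set, so the node is D.

D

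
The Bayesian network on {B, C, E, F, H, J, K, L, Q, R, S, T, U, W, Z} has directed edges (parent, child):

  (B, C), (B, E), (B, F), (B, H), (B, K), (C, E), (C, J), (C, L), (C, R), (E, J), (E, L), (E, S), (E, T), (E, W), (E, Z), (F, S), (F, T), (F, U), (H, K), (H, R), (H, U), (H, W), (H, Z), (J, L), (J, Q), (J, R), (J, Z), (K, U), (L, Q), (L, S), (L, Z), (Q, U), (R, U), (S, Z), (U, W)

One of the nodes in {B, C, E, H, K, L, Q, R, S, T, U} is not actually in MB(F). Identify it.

By definition, MB(F) is built from F's parents, F's children, and the co-parents of F.
F has children S, T, U.
Pa(F) = {B}.
For each child, the remaining parents (spouses of F):
  S's other parents are E, L.
  T also has parent E.
  parents(U) \ {F} = {H, K, Q, R}.
MB(F) = {B, E, H, K, L, Q, R, S, T, U}.
C is neither a parent, child, nor co-parent of F, so it does not belong.

C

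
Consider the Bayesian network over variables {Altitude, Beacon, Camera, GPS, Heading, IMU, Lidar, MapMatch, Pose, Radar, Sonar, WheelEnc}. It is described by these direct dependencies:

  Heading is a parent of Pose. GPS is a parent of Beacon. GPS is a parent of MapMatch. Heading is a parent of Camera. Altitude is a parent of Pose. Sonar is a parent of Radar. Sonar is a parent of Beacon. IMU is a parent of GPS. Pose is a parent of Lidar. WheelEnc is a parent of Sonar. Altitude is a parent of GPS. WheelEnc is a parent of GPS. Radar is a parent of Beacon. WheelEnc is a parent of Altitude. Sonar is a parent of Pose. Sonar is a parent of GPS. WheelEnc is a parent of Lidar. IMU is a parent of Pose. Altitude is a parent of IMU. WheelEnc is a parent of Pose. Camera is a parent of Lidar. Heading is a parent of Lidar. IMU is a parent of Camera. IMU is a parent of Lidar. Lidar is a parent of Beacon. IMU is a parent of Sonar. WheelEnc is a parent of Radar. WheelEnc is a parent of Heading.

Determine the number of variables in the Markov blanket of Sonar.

Sonar has parents IMU, WheelEnc.
Ch(Sonar) = {Beacon, GPS, Pose, Radar}.
Parents of each child, excluding Sonar:
  parents(GPS) \ {Sonar} = {Altitude, IMU, WheelEnc}.
  parents(Radar) \ {Sonar} = {WheelEnc}.
  Pose's other parents are Altitude, Heading, IMU, WheelEnc.
  Beacon also has parents GPS, Lidar, Radar.
MB(Sonar) = {Altitude, Beacon, GPS, Heading, IMU, Lidar, Pose, Radar, WheelEnc}, which has 9 nodes.

9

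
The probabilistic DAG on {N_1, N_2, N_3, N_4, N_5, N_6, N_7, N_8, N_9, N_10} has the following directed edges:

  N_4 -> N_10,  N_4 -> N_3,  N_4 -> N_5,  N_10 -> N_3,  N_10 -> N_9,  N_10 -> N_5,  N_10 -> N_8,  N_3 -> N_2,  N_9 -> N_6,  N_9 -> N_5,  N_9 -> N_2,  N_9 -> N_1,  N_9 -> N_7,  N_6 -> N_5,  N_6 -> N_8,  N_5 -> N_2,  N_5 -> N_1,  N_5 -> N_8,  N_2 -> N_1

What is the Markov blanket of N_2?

{N_1, N_3, N_5, N_9}

Pa(N_2) = {N_3, N_5, N_9}.
N_2 has child N_1.
Other parents of N_2's children:
  N_1 also has parents N_5, N_9.
So the Markov blanket of N_2 is {N_1, N_3, N_5, N_9}.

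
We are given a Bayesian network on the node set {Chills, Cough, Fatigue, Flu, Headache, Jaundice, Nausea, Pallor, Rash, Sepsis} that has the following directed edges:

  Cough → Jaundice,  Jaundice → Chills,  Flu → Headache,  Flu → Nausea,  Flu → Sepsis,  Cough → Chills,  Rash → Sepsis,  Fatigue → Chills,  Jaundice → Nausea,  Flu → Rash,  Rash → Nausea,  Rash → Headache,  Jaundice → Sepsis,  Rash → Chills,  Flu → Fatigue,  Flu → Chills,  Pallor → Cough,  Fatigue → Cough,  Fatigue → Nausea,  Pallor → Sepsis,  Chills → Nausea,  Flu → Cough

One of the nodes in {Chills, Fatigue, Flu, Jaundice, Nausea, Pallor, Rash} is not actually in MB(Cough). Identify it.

Nausea

By definition, MB(Cough) is built from Cough's parents, Cough's children, and the co-parents of Cough.
Parents of Cough: Fatigue, Flu, Pallor.
Cough's children: Chills, Jaundice.
Co-parents of Cough (other parents of its children):
  Jaundice has no other parent.
  Chills's other parents are Fatigue, Flu, Jaundice, Rash.
MB(Cough) = {Chills, Fatigue, Flu, Jaundice, Pallor, Rash}.
Nausea is neither a parent, child, nor co-parent of Cough, so it does not belong.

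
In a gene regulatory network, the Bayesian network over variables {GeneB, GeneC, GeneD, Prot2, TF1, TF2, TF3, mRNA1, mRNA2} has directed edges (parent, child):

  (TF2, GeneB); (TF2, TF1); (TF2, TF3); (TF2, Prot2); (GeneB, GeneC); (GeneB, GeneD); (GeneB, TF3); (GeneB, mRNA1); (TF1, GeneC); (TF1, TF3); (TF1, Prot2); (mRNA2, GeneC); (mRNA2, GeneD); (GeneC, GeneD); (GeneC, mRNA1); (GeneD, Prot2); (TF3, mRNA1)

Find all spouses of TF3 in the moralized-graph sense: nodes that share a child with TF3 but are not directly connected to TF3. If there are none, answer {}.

Children of TF3: mRNA1.
  parents(mRNA1) \ {TF3} = {GeneB, GeneC}.
Excluding nodes already adjacent to TF3 (GeneB, TF1, TF2, mRNA1), the co-parent-only contribution is {GeneC}.

{GeneC}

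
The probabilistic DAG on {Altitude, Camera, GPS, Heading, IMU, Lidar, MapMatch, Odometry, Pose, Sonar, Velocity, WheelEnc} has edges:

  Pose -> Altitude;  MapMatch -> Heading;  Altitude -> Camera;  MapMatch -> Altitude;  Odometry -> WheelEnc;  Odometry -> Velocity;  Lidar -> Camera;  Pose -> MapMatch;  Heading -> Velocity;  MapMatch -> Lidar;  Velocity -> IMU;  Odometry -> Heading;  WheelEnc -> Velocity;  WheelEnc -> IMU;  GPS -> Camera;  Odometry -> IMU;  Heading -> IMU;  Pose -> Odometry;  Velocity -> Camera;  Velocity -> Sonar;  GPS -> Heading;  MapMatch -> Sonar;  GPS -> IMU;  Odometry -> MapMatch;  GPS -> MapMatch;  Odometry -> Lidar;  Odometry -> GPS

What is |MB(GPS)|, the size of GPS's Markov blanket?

10

By definition, MB(GPS) is built from GPS's parents, GPS's children, and the co-parents of GPS.
GPS's parents: Odometry.
GPS has children Camera, Heading, IMU, MapMatch.
Other parents of GPS's children:
  parents(MapMatch) \ {GPS} = {Odometry, Pose}.
  Heading's other parents are MapMatch, Odometry.
  Camera also has parents Altitude, Lidar, Velocity.
  parents(IMU) \ {GPS} = {Heading, Odometry, Velocity, WheelEnc}.
MB(GPS) = {Altitude, Camera, Heading, IMU, Lidar, MapMatch, Odometry, Pose, Velocity, WheelEnc}, which has 10 nodes.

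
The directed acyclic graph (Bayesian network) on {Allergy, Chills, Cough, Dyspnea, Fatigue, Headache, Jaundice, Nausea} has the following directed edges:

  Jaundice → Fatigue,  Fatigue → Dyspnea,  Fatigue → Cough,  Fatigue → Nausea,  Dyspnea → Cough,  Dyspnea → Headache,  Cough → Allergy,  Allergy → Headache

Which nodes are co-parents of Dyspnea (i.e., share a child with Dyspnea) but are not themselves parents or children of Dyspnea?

{Allergy}

Children of Dyspnea: Cough, Headache.
  parents(Cough) \ {Dyspnea} = {Fatigue}.
  Headache also has parent Allergy.
Excluding nodes already adjacent to Dyspnea (Cough, Fatigue, Headache), the co-parent-only contribution is {Allergy}.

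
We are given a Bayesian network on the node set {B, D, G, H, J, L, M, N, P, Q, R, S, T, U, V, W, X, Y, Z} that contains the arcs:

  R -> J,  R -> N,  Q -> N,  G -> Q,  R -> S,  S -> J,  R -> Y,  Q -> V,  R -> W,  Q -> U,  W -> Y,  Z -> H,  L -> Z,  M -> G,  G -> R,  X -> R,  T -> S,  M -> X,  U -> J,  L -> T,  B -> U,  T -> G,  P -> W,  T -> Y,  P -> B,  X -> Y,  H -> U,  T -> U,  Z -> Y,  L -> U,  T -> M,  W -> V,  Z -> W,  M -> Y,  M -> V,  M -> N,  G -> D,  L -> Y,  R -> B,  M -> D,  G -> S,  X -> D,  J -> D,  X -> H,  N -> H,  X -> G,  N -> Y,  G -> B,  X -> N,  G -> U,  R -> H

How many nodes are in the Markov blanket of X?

13

By definition, MB(X) is built from X's parents, X's children, and the co-parents of X.
X's parents: M.
Children of X: D, G, H, N, R, Y.
Parents of each child, excluding X:
  G: M, T
  R: G
  N: M, Q, R
  H: N, R, Z
  D: G, J, M
  Y: L, M, N, R, T, W, Z
MB(X) = {D, G, H, J, L, M, N, Q, R, T, W, Y, Z}, which has 13 nodes.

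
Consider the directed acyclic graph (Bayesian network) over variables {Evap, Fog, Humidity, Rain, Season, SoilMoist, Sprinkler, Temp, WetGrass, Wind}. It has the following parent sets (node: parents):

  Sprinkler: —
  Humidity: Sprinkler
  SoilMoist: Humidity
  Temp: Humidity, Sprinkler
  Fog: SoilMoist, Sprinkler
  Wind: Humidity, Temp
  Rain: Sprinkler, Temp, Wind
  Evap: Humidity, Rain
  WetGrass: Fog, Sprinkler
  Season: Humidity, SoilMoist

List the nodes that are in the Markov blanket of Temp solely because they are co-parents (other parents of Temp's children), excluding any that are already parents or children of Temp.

{}

Children of Temp: Rain, Wind.
  Wind's other parent is Humidity.
  Rain also has parents Sprinkler, Wind.
Excluding nodes already adjacent to Temp (Humidity, Rain, Sprinkler, Wind), the co-parent-only contribution is {}.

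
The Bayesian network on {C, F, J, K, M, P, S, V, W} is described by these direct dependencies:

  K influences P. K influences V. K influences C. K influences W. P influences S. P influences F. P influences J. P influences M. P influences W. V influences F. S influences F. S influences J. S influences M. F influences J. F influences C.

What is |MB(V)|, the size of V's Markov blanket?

Children of V: F.
Pa(V) = {K}.
For each child, the remaining parents (spouses of V):
  F also has parents P, S.
MB(V) = {F, K, P, S}, which has 4 nodes.

4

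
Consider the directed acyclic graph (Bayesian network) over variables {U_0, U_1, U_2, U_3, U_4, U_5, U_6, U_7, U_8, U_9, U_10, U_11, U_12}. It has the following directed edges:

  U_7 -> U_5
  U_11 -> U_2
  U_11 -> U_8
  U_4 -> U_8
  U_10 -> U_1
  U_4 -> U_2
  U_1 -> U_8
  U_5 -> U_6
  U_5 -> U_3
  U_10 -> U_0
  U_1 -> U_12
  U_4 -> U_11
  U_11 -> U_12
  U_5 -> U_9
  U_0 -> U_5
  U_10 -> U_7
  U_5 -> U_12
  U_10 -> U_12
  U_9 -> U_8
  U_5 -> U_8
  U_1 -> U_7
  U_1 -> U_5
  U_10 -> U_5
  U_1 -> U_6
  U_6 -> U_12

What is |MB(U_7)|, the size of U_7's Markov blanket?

4

A node's Markov blanket = Pa ∪ Ch ∪ (parents of Ch other than the node itself).
U_7 has parents U_1, U_10.
U_7 has child U_5.
Other parents of U_7's children:
  U_5 also has parents U_0, U_1, U_10.
MB(U_7) = {U_0, U_1, U_5, U_10}, which has 4 nodes.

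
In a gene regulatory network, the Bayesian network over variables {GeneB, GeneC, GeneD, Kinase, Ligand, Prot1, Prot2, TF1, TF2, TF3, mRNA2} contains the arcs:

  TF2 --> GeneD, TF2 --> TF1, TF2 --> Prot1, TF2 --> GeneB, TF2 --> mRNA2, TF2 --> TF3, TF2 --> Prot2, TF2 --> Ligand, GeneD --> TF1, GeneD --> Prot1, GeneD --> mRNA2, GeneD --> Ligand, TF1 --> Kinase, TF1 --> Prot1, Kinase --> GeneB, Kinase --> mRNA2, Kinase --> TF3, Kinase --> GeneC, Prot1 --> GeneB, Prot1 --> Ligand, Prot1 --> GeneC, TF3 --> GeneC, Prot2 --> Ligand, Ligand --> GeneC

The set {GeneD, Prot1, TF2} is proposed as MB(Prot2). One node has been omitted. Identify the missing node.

Ligand

By definition, MB(Prot2) is built from Prot2's parents, Prot2's children, and the co-parents of Prot2.
Prot2's children: Ligand.
Prot2 has parent TF2.
For each child, the remaining parents (spouses of Prot2):
  Ligand also has parents GeneD, Prot1, TF2.
MB(Prot2) = {GeneD, Ligand, Prot1, TF2}.
Comparing with the claimed set, Ligand is missing.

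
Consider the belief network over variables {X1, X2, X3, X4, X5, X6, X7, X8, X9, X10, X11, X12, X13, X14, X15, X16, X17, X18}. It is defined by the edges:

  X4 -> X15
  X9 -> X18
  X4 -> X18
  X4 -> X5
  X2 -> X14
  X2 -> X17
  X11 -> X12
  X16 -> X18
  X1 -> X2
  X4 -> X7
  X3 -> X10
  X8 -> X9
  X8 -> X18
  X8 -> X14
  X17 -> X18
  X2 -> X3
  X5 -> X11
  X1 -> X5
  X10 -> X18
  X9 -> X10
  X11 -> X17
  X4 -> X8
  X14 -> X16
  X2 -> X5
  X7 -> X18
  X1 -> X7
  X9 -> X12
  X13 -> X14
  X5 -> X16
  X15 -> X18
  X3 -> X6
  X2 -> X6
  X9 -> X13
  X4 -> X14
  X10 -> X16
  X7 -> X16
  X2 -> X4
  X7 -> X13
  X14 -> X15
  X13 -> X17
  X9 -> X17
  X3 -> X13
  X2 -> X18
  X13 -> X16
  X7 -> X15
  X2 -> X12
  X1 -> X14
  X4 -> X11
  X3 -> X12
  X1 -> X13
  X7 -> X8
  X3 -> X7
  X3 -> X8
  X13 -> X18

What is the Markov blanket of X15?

Recall MB(v) = parents ∪ children ∪ spouses, where spouses are the other parents of v's children.
Parents of X15: X4, X7, X14.
Ch(X15) = {X18}.
Co-parents of X15 (other parents of its children):
  X18's other parents are X2, X4, X7, X8, X9, X10, X13, X16, X17.
Taking the union gives {X2, X4, X7, X8, X9, X10, X13, X14, X16, X17, X18}.

{X2, X4, X7, X8, X9, X10, X13, X14, X16, X17, X18}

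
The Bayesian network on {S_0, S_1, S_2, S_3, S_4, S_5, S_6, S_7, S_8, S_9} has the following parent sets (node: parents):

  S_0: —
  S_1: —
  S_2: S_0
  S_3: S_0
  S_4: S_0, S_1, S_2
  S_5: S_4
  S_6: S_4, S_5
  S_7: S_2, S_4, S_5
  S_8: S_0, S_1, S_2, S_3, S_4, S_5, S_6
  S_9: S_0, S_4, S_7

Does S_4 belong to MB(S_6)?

S_4 is a parent of S_6.
So S_4 ∈ MB(S_6).

Yes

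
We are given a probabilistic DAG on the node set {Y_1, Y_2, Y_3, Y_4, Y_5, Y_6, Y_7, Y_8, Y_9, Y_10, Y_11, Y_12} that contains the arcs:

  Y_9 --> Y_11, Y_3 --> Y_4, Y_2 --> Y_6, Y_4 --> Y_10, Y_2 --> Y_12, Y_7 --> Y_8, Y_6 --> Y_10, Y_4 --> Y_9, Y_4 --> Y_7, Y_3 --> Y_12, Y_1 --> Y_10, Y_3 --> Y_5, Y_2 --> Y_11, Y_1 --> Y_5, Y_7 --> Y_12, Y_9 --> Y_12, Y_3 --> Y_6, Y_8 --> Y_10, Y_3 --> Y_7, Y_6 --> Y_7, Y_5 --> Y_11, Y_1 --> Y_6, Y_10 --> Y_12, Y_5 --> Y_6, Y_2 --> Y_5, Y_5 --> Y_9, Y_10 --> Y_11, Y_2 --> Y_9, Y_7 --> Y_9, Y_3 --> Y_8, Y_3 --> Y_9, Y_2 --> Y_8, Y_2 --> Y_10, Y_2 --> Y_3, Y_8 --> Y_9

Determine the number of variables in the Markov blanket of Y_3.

10

By definition, MB(Y_3) is built from Y_3's parents, Y_3's children, and the co-parents of Y_3.
Pa(Y_3) = {Y_2}.
Ch(Y_3) = {Y_4, Y_5, Y_6, Y_7, Y_8, Y_9, Y_12}.
For each child, the remaining parents (spouses of Y_3):
  Y_4 has no other parent.
  Y_5's other parents are Y_1, Y_2.
  Y_6 also has parents Y_1, Y_2, Y_5.
  Y_7 also has parents Y_4, Y_6.
  Y_8's other parents are Y_2, Y_7.
  Y_9 also has parents Y_2, Y_4, Y_5, Y_7, Y_8.
  Y_12's other parents are Y_2, Y_7, Y_9, Y_10.
MB(Y_3) = {Y_1, Y_2, Y_4, Y_5, Y_6, Y_7, Y_8, Y_9, Y_10, Y_12}, which has 10 nodes.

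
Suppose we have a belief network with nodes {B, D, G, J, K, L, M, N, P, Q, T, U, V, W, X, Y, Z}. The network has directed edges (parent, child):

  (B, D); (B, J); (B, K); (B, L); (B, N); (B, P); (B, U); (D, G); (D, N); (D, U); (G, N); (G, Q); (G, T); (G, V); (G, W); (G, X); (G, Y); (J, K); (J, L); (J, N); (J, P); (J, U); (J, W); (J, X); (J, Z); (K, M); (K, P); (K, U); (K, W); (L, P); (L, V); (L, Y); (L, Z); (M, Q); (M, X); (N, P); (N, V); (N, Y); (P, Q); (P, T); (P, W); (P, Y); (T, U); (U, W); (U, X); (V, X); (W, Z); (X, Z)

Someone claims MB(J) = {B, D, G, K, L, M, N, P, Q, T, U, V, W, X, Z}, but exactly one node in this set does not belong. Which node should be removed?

Q

Ch(J) = {K, L, N, P, U, W, X, Z}.
Pa(J) = {B}.
Parents of each child, excluding J:
  parents(K) \ {J} = {B}.
  parents(L) \ {J} = {B}.
  N also has parents B, D, G.
  parents(P) \ {J} = {B, K, L, N}.
  U's other parents are B, D, K, T.
  W also has parents G, K, P, U.
  parents(X) \ {J} = {G, M, U, V}.
  Z also has parents L, W, X.
MB(J) = {B, D, G, K, L, M, N, P, T, U, V, W, X, Z}.
Q is neither a parent, child, nor co-parent of J, so it does not belong.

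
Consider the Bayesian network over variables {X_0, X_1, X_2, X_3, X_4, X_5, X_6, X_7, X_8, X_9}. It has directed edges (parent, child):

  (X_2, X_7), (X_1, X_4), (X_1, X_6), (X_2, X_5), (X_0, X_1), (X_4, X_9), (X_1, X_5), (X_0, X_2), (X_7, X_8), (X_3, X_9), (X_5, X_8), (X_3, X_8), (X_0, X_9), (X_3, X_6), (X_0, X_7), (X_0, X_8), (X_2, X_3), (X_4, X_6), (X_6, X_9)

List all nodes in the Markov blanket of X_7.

{X_0, X_2, X_3, X_5, X_8}

Pa(X_7) = {X_0, X_2}.
X_7 has child X_8.
Parents of each child, excluding X_7:
  X_8 also has parents X_0, X_3, X_5.
Union: {X_0, X_2} ∪ {X_8} ∪ {X_0, X_3, X_5} = {X_0, X_2, X_3, X_5, X_8}.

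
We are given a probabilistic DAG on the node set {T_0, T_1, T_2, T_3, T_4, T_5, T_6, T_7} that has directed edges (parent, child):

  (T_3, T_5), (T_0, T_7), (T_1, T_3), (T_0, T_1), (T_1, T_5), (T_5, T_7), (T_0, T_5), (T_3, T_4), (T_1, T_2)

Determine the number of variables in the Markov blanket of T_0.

Pa(T_0) = {}.
Ch(T_0) = {T_1, T_5, T_7}.
Other parents of T_0's children:
  T_1: no additional parents.
  parents(T_5) \ {T_0} = {T_1, T_3}.
  T_7's other parent is T_5.
MB(T_0) = {T_1, T_3, T_5, T_7}, which has 4 nodes.

4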